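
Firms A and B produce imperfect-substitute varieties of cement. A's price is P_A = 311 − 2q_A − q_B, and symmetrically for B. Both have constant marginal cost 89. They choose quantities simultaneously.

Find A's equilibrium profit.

3942.72

Firm A's profit: π = q_A(311 − 2q_A − q_B) − 89q_A.
∂π/∂q_A = 222 − 4q_A − q_B = 0 ⇒ q_A = 55.5 − 0.25q_B.
Setting q_A = q_B in the reaction function: q_A = 55.5 − 0.25q_A, so q_A = 55.5 / 1.25 = 44.4.
P_A = 311 − 2·44.4 − 44.4 = 177.8.
Profit = (177.8 − 89)·44.4 = 3942.72.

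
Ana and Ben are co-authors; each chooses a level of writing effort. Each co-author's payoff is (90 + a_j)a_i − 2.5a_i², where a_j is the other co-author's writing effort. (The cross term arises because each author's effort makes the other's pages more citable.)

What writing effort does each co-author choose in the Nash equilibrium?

22.5

Ana's payoff is (90 + a_B)a_A − 2.5a_A².
∂π/∂a_A = 90 + a_B − 5a_A = 0, so a_A = 18 + 0.2a_B.
Setting a_A = a_B in the reaction function: a_A = 18 + 0.2a_A, so a_A = 18 / 0.8 = 22.5.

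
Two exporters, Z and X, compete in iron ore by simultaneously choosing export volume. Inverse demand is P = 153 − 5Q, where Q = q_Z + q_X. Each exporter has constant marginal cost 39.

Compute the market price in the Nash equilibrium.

Exporter Z's profit: π = q_Z(153 − 5(q_Z + q_X)) − 39q_Z.
∂π/∂q_Z = 114 − 10q_Z − 5q_X = 0, so q_Z = 11.4 − 0.5q_X.
Setting q_Z = q_X in the reaction function: q_Z = 11.4 − 0.5q_Z, so q_Z = 11.4 / 1.5 = 7.6.
Equilibrium price: P = 153 − 5·15.2 = 77.

77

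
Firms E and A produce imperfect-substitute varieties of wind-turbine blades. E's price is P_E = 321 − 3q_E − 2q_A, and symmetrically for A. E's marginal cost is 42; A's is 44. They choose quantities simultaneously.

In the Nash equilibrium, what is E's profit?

Firm E's profit: π = q_E(321 − 3q_E − 2q_A) − 42q_E.
∂π/∂q_E = 279 − 6q_E − 2q_A = 0 ⇒ q_E = 46.5 − (1/3)q_A.
Similarly q_A = 277/6 − (1/3)q_E.
Solving the two reaction functions simultaneously: (1 − (−1/3)(−1/3))q_E = 46.5 − (1/3)·(277/6), so (8/9)q_E = 280/9 and q_E = 35.
Then q_A = 277/6 − (1/3)·35 = 34.5.
P_E = 321 − 3·35 − 2·34.5 = 147.
Profit = (147 − 42)·35 = 3675.

3675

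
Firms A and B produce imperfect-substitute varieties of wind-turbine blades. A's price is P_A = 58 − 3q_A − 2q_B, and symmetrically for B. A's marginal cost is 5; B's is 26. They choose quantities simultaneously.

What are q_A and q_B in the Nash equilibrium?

7.9375, 2.6875

Firm A's profit: π = q_A(58 − 3q_A − 2q_B) − 5q_A.
∂π/∂q_A = 53 − 6q_A − 2q_B = 0 ⇒ q_A = 53/6 − (1/3)q_B.
Similarly q_B = 16/3 − (1/3)q_A.
Solving the two reaction functions simultaneously: (1 − (−1/3)(−1/3))q_A = 53/6 − (1/3)·(16/3), so (8/9)q_A = 127/18 and q_A = 7.9375.
Then q_B = 16/3 − (1/3)·7.9375 = 2.6875.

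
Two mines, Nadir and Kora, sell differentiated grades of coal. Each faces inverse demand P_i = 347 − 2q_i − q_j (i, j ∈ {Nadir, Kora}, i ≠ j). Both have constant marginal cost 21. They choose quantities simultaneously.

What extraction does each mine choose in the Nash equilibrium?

65.2

Mine Nadir's profit: π = q_{Nadir}(347 − 2q_{Nadir} − q_{Kora}) − 21q_{Nadir}.
∂π/∂q_{Nadir} = 326 − 4q_{Nadir} − q_{Kora} = 0 ⇒ q_{Nadir} = 81.5 − 0.25q_{Kora}.
By symmetry q_{Kora} = q_{Nadir}; substituting into the reaction function, 1.25q_{Nadir} = 81.5 and q_{Nadir} = 65.2.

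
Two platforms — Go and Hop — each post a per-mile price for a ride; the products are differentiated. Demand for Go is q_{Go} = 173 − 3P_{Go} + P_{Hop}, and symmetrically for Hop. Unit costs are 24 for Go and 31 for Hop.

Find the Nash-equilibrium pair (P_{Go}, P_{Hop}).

49.6, 52.6

Go's profit: π = (P_{Go} − 24)(173 − 3P_{Go} + P_{Hop}).
∂π/∂P_{Go} = 245 − 6P_{Go} + P_{Hop} = 0 ⇒ P_{Go} = 245/6 + (1/6)P_{Hop}.
Similarly P_{Hop} = 133/3 + (1/6)P_{Go}.
Substituting the second reaction function into the first: P_{Go} = 245/6 + (1/6)(133/3 + (1/6)P_{Go}), which gives (35/36)P_{Go} = 434/9 ⇒ P_{Go} = 49.6.
Then P_{Hop} = 133/3 + (1/6)·49.6 = 52.6.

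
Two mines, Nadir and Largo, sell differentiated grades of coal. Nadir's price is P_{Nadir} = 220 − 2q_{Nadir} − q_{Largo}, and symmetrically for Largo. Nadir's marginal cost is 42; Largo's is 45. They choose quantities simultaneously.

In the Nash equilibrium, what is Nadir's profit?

Mine Nadir's profit: π = q_{Nadir}(220 − 2q_{Nadir} − q_{Largo}) − 42q_{Nadir}.
∂π/∂q_{Nadir} = 178 − 4q_{Nadir} − q_{Largo} = 0 ⇒ q_{Nadir} = 44.5 − 0.25q_{Largo}.
Similarly q_{Largo} = 43.75 − 0.25q_{Nadir}.
Plugging q_{Largo} into Nadir's best response: q_{Nadir} = 44.5 − 0.25(43.75 − 0.25q_{Nadir}) ⇒ 0.9375q_{Nadir} = 33.5625, so q_{Nadir} = 35.8.
Then q_{Largo} = 43.75 − 0.25·35.8 = 34.8.
P_{Nadir} = 220 − 2·35.8 − 34.8 = 113.6.
Profit = (113.6 − 42)·35.8 = 2563.28.

2563.28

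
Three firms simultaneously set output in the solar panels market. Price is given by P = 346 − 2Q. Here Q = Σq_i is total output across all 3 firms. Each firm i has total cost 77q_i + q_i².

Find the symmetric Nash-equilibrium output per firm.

A representative firm's profit is π_i = q_i(346 − 2Q) − 77q_i − q_i², with Q = q_i + Σ_{j≠i} q_j.
First-order condition: 269 − 6q_i − 2Σ_{j≠i} q_j = 0.
Imposing symmetry (q_j = q for all j) turns Σ_{j≠i} q_j into 2q, so 269 = 10q and q = 26.9.

26.9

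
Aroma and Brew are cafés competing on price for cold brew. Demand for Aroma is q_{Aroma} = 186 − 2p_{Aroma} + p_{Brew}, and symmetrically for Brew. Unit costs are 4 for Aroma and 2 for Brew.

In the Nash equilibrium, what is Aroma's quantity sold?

Aroma's profit: π = (p_{Aroma} − 4)(186 − 2p_{Aroma} + p_{Brew}).
∂π/∂p_{Aroma} = 194 − 4p_{Aroma} + p_{Brew} = 0 ⇒ p_{Aroma} = 48.5 + 0.25p_{Brew}.
Similarly p_{Brew} = 47.5 + 0.25p_{Aroma}.
Substituting the second reaction function into the first: p_{Aroma} = 48.5 + 0.25(47.5 + 0.25p_{Aroma}), which gives 0.9375p_{Aroma} = 60.375 ⇒ p_{Aroma} = 64.4.
Then p_{Brew} = 47.5 + 0.25·64.4 = 63.6.
q_{Aroma} = 186 − 2·64.4 + 63.6 = 120.8.

120.8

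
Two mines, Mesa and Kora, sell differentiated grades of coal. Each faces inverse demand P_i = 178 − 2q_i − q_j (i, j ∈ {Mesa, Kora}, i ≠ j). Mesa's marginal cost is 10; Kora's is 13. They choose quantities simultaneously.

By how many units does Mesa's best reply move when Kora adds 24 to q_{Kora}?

-6

Mine Mesa's profit: π = q_{Mesa}(178 − 2q_{Mesa} − q_{Kora}) − 10q_{Mesa}.
∂π/∂q_{Mesa} = 168 − 4q_{Mesa} − q_{Kora} = 0 ⇒ q_{Mesa} = 42 − 0.25q_{Kora}.
The reaction-function slope is −0.25, so a 24-unit rise in q_{Kora} moves q_{Mesa} by −0.25 × 24 = −6. Mesa's best response falls — the actions are strategic substitutes.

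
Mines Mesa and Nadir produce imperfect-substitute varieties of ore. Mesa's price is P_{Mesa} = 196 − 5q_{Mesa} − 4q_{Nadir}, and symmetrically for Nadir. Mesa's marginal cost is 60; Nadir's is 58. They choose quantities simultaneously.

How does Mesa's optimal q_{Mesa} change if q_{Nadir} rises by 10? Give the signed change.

-4

Mine Mesa's profit: π = q_{Mesa}(196 − 5q_{Mesa} − 4q_{Nadir}) − 60q_{Mesa}.
∂π/∂q_{Mesa} = 136 − 10q_{Mesa} − 4q_{Nadir} = 0 ⇒ q_{Mesa} = 13.6 − 0.4q_{Nadir}.
The reaction-function slope is −0.4, so a 10-unit rise in q_{Nadir} moves q_{Mesa} by −0.4 × 10 = −4. Mesa's best response falls — the actions are strategic substitutes.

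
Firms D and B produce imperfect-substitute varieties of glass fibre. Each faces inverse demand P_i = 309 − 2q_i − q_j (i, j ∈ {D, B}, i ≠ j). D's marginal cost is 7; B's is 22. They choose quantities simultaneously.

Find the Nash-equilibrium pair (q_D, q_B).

Firm D's profit: π = q_D(309 − 2q_D − q_B) − 7q_D.
∂π/∂q_D = 302 − 4q_D − q_B = 0 ⇒ q_D = 75.5 − 0.25q_B.
Similarly q_B = 71.75 − 0.25q_D.
Plugging q_B into D's best response: q_D = 75.5 − 0.25(71.75 − 0.25q_D) ⇒ 0.9375q_D = 57.5625, so q_D = 61.4.
Then q_B = 71.75 − 0.25·61.4 = 56.4.

61.4, 56.4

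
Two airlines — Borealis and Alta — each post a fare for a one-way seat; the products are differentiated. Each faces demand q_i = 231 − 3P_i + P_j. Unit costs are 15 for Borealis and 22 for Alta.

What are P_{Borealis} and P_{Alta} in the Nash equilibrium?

55.8, 58.8

Borealis's profit: π = (P_{Borealis} − 15)(231 − 3P_{Borealis} + P_{Alta}).
∂π/∂P_{Borealis} = 276 − 6P_{Borealis} + P_{Alta} = 0 ⇒ P_{Borealis} = 46 + (1/6)P_{Alta}.
Similarly P_{Alta} = 49.5 + (1/6)P_{Borealis}.
Plugging P_{Alta} into Borealis's best response: P_{Borealis} = 46 + (1/6)(49.5 + (1/6)P_{Borealis}) ⇒ (35/36)P_{Borealis} = 54.25, so P_{Borealis} = 55.8.
Then P_{Alta} = 49.5 + (1/6)·55.8 = 58.8.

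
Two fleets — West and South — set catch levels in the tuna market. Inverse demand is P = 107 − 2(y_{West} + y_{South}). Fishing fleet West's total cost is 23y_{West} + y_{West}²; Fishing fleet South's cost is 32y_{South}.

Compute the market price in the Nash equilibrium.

Fishing fleet West's profit: π = y_{West}(107 − 2(y_{West} + y_{South})) − 23y_{West} − y_{West}².
∂π/∂y_{West} = 84 − 6y_{West} − 2y_{South} = 0, so y_{West} = 14 − (1/3)y_{South}.
For South: ∂π/∂y_{South} = 75 − 4y_{South} − 2y_{West} = 0 ⇒ y_{South} = 18.75 − 0.5y_{West}.
Substituting the second reaction function into the first: y_{West} = 14 − (1/3)(18.75 − 0.5y_{West}), which gives (5/6)y_{West} = 7.75 ⇒ y_{West} = 9.3.
Then y_{South} = 18.75 − 0.5·9.3 = 14.1.
Equilibrium price: P = 107 − 2·23.4 = 60.2.

60.2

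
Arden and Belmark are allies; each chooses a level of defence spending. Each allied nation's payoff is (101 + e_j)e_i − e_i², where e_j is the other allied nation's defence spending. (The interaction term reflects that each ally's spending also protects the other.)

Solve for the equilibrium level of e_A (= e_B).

Arden's payoff is (101 + e_B)e_A − e_A².
∂π/∂e_A = 101 + e_B − 2e_A = 0, so e_A = 50.5 + 0.5e_B.
Setting e_A = e_B in the reaction function: e_A = 50.5 + 0.5e_A, so e_A = 50.5 / 0.5 = 101.

101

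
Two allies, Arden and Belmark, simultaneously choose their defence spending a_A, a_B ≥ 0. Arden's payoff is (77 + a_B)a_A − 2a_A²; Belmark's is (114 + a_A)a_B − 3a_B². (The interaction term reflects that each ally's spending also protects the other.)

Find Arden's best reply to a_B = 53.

32.5

Expanding Arden's payoff: 77a_A + a_Ba_A − 2a_A².
∂π/∂a_A = 77 + a_B − 4a_A = 0, so a_A = 19.25 + 0.25a_B.
At a_B = 53: a_A = 19.25 + 0.25·53 = 32.5.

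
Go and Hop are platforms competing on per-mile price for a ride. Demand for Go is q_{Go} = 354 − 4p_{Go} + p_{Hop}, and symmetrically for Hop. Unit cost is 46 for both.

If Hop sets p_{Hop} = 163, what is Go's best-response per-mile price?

Go's profit: π = (p_{Go} − 46)(354 − 4p_{Go} + p_{Hop}).
∂π/∂p_{Go} = 538 − 8p_{Go} + p_{Hop} = 0 ⇒ p_{Go} = 67.25 + 0.125p_{Hop}.
At p_{Hop} = 163: p_{Go} = 67.25 + 0.125·163 = 87.625.

87.625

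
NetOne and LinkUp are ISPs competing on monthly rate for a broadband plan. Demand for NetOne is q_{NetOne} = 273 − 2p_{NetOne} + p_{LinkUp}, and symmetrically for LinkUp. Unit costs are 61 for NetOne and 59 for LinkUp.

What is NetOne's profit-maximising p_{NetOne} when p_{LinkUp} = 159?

NetOne's profit: π = (p_{NetOne} − 61)(273 − 2p_{NetOne} + p_{LinkUp}).
∂π/∂p_{NetOne} = 395 − 4p_{NetOne} + p_{LinkUp} = 0 ⇒ p_{NetOne} = 98.75 + 0.25p_{LinkUp}.
At p_{LinkUp} = 159: p_{NetOne} = 98.75 + 0.25·159 = 138.5.

138.5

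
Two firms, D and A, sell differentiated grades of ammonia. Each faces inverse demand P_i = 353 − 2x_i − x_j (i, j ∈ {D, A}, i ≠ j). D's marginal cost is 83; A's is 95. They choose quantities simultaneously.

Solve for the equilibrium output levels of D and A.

Firm D's profit: π = x_D(353 − 2x_D − x_A) − 83x_D.
∂π/∂x_D = 270 − 4x_D − x_A = 0 ⇒ x_D = 67.5 − 0.25x_A.
Similarly x_A = 64.5 − 0.25x_D.
Substituting the second reaction function into the first: x_D = 67.5 − 0.25(64.5 − 0.25x_D), which gives 0.9375x_D = 51.375 ⇒ x_D = 54.8.
Then x_A = 64.5 − 0.25·54.8 = 50.8.

54.8, 50.8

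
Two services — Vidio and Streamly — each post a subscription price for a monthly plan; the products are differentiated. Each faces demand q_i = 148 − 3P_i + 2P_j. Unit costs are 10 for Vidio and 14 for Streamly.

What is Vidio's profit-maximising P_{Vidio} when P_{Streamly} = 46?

Vidio's profit: π = (P_{Vidio} − 10)(148 − 3P_{Vidio} + 2P_{Streamly}).
∂π/∂P_{Vidio} = 178 − 6P_{Vidio} + 2P_{Streamly} = 0 ⇒ P_{Vidio} = 89/3 + (1/3)P_{Streamly}.
At P_{Streamly} = 46: P_{Vidio} = 89/3 + (1/3)·46 = 45.

45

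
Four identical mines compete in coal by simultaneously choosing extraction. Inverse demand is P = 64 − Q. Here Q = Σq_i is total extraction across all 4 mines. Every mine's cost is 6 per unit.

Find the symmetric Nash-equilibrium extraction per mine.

11.6

A representative mine's profit is π_i = q_i(64 − Q) − 6q_i, with Q = q_i + Σ_{j≠i} q_j.
First-order condition: 58 − 2q_i − Σ_{j≠i} q_j = 0.
Imposing symmetry (q_j = q for all j) turns Σ_{j≠i} q_j into 3q, so 58 = 5q and q = 11.6.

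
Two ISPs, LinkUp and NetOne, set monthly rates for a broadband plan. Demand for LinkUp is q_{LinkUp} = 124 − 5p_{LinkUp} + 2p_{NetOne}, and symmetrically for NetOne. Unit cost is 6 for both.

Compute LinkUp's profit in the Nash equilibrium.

LinkUp's profit: π = (p_{LinkUp} − 6)(124 − 5p_{LinkUp} + 2p_{NetOne}).
∂π/∂p_{LinkUp} = 154 − 10p_{LinkUp} + 2p_{NetOne} = 0 ⇒ p_{LinkUp} = 15.4 + 0.2p_{NetOne}.
The game is symmetric, so in equilibrium p_{NetOne} = p_{LinkUp}: the reaction function gives 0.8p_{LinkUp} = 15.4, hence p_{LinkUp} = 19.25.
q_{LinkUp} = 124 − 5·19.25 + 2·19.25 = 66.25.
Profit = (19.25 − 6)·66.25 = 877.8125.

877.8125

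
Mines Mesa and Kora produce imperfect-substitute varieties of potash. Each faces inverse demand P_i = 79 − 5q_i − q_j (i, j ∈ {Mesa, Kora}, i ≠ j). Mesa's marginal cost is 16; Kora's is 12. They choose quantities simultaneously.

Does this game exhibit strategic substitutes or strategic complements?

Mine Mesa's profit: π = q_{Mesa}(79 − 5q_{Mesa} − q_{Kora}) − 16q_{Mesa}.
∂π/∂q_{Mesa} = 63 − 10q_{Mesa} − q_{Kora} = 0 ⇒ q_{Mesa} = 6.3 − 0.1q_{Kora}.
The best-response slope dq_{Mesa}/dq_{Kora} = −0.1 < 0: the reaction function is downward-sloping, so the choices are strategic substitutes.

strategic substitutes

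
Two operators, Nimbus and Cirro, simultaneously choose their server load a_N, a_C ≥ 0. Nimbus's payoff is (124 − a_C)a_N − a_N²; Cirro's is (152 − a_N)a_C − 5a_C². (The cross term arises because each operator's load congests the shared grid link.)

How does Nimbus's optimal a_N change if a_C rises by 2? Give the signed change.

-1

Expanding Nimbus's payoff: 124a_N − a_Ca_N − a_N².
∂π/∂a_N = 124 − a_C − 2a_N = 0, so a_N = 62 − 0.5a_C.
The reaction-function slope is −0.5, so a 2-unit rise in a_C moves a_N by −0.5 × 2 = −1. Nimbus's best response falls — the actions are strategic substitutes.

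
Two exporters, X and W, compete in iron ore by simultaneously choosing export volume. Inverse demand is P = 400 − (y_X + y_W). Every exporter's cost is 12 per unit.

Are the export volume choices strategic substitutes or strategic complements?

strategic substitutes

Exporter X's profit: π = y_X(400 − (y_X + y_W)) − 12y_X.
∂π/∂y_X = 388 − 2y_X − y_W = 0, so y_X = 194 − 0.5y_W.
The best-response slope dy_X/dy_W = −0.5 < 0: the reaction function is downward-sloping, so the choices are strategic substitutes.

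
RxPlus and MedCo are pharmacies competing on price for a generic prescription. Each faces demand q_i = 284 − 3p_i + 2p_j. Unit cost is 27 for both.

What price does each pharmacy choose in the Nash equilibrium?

RxPlus's profit: π = (p_{RxPlus} − 27)(284 − 3p_{RxPlus} + 2p_{MedCo}).
∂π/∂p_{RxPlus} = 365 − 6p_{RxPlus} + 2p_{MedCo} = 0 ⇒ p_{RxPlus} = 365/6 + (1/3)p_{MedCo}.
The game is symmetric, so in equilibrium p_{MedCo} = p_{RxPlus}: the reaction function gives (2/3)p_{RxPlus} = 365/6, hence p_{RxPlus} = 91.25.

91.25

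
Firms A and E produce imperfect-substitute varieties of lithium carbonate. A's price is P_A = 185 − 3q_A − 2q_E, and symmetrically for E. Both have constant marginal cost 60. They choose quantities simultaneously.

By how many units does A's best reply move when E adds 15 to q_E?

-5

Firm A's profit: π = q_A(185 − 3q_A − 2q_E) − 60q_A.
∂π/∂q_A = 125 − 6q_A − 2q_E = 0 ⇒ q_A = 125/6 − (1/3)q_E.
The reaction-function slope is −1/3, so a 15-unit rise in q_E moves q_A by −1/3 × 15 = −5. A's best response falls — the actions are strategic substitutes.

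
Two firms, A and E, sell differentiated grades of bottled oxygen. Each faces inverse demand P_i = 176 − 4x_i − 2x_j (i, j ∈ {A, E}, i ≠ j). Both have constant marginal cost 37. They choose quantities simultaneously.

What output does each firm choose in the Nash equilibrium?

Firm A's profit: π = x_A(176 − 4x_A − 2x_E) − 37x_A.
∂π/∂x_A = 139 − 8x_A − 2x_E = 0 ⇒ x_A = 17.375 − 0.25x_E.
The game is symmetric, so in equilibrium x_E = x_A: the reaction function gives 1.25x_A = 17.375, hence x_A = 13.9.

13.9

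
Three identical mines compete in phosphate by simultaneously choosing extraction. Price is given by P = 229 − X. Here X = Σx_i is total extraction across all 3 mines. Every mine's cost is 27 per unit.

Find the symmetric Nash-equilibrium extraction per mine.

50.5

A representative mine's profit is π_i = x_i(229 − X) − 27x_i, with X = x_i + Σ_{j≠i} x_j.
First-order condition: 202 − 2x_i − Σ_{j≠i} x_j = 0.
In a symmetric equilibrium every mine chooses the same x, so Σ_{j≠i} x_j = 2x. The condition becomes 202 − 4x = 0, giving x = 202/4 = 50.5.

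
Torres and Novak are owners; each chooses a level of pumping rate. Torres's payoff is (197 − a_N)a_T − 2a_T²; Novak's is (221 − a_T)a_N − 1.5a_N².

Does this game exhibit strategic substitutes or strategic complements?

strategic substitutes

Expanding Torres's payoff: 197a_T − a_Na_T − 2a_T².
∂π/∂a_T = 197 − a_N − 4a_T = 0, so a_T = 49.25 − 0.25a_N.
The best-response slope da_T/da_N = −0.25 < 0: the reaction function is downward-sloping, so the choices are strategic substitutes.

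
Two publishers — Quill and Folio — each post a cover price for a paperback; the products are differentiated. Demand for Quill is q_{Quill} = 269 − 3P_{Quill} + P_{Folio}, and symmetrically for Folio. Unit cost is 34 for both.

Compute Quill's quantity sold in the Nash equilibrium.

120.6

Quill's profit: π = (P_{Quill} − 34)(269 − 3P_{Quill} + P_{Folio}).
∂π/∂P_{Quill} = 371 − 6P_{Quill} + P_{Folio} = 0 ⇒ P_{Quill} = 371/6 + (1/6)P_{Folio}.
Setting P_{Quill} = P_{Folio} in the reaction function: P_{Quill} = 371/6 + (1/6)P_{Quill}, so P_{Quill} = (371/6) / (5/6) = 74.2.
q_{Quill} = 269 − 3·74.2 + 74.2 = 120.6.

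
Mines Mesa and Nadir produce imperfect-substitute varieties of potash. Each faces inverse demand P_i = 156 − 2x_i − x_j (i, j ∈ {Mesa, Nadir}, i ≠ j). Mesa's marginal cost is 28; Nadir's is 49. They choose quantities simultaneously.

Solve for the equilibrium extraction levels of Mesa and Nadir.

27, 20

Mine Mesa's profit: π = x_{Mesa}(156 − 2x_{Mesa} − x_{Nadir}) − 28x_{Mesa}.
∂π/∂x_{Mesa} = 128 − 4x_{Mesa} − x_{Nadir} = 0 ⇒ x_{Mesa} = 32 − 0.25x_{Nadir}.
Similarly x_{Nadir} = 26.75 − 0.25x_{Mesa}.
Plugging x_{Nadir} into Mesa's best response: x_{Mesa} = 32 − 0.25(26.75 − 0.25x_{Mesa}) ⇒ 0.9375x_{Mesa} = 25.3125, so x_{Mesa} = 27.
Then x_{Nadir} = 26.75 − 0.25·27 = 20.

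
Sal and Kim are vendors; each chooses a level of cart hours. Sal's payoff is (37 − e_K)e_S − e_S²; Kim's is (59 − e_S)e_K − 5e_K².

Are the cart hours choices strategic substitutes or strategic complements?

strategic substitutes

Expanding Sal's payoff: 37e_S − e_Ke_S − e_S².
∂π/∂e_S = 37 − e_K − 2e_S = 0, so e_S = 18.5 − 0.5e_K.
The best-response slope de_S/de_K = −0.5 < 0: the reaction function is downward-sloping, so the choices are strategic substitutes.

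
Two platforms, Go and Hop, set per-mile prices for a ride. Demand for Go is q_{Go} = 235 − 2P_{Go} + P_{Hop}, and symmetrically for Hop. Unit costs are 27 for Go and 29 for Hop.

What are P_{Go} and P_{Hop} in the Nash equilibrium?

Go's profit: π = (P_{Go} − 27)(235 − 2P_{Go} + P_{Hop}).
∂π/∂P_{Go} = 289 − 4P_{Go} + P_{Hop} = 0 ⇒ P_{Go} = 72.25 + 0.25P_{Hop}.
Similarly P_{Hop} = 73.25 + 0.25P_{Go}.
Solving the two reaction functions simultaneously: (1 − (0.25)(0.25))P_{Go} = 72.25 + 0.25·73.25, so 0.9375P_{Go} = 90.5625 and P_{Go} = 96.6.
Then P_{Hop} = 73.25 + 0.25·96.6 = 97.4.

96.6, 97.4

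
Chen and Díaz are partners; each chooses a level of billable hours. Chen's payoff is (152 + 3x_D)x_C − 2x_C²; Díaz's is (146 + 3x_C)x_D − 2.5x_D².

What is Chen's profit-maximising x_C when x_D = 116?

Expanding Chen's payoff: 152x_C + 3x_Dx_C − 2x_C².
∂π/∂x_C = 152 + 3x_D − 4x_C = 0, so x_C = 38 + 0.75x_D.
At x_D = 116: x_C = 38 + 0.75·116 = 125.

125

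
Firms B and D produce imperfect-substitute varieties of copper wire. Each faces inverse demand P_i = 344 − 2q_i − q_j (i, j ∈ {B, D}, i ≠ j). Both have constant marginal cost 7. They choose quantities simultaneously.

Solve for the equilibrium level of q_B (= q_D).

67.4

Firm B's profit: π = q_B(344 − 2q_B − q_D) − 7q_B.
∂π/∂q_B = 337 − 4q_B − q_D = 0 ⇒ q_B = 84.25 − 0.25q_D.
The game is symmetric, so in equilibrium q_D = q_B: the reaction function gives 1.25q_B = 84.25, hence q_B = 67.4.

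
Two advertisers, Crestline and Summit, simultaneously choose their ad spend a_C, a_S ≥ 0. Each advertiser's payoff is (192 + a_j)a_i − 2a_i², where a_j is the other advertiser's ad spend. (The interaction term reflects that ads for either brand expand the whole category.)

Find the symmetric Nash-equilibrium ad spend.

64

Crestline's payoff is (192 + a_S)a_C − 2a_C².
∂π/∂a_C = 192 + a_S − 4a_C = 0, so a_C = 48 + 0.25a_S.
The game is symmetric, so in equilibrium a_S = a_C: the reaction function gives 0.75a_C = 48, hence a_C = 64.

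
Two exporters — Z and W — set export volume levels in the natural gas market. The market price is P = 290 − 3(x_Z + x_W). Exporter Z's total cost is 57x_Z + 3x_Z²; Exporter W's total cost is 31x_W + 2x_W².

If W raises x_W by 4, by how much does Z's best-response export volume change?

Exporter Z's profit: π = x_Z(290 − 3(x_Z + x_W)) − 57x_Z − 3x_Z².
∂π/∂x_Z = 233 − 12x_Z − 3x_W = 0, so x_Z = 233/12 − 0.25x_W.
The reaction-function slope is −0.25, so a 4-unit rise in x_W moves x_Z by −0.25 × 4 = −1. Z's best response falls — the actions are strategic substitutes.

-1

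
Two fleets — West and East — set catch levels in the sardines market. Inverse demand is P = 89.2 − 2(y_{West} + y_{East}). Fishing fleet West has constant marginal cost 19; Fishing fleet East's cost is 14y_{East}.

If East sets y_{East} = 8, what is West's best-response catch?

Fishing fleet West's profit: π = y_{West}(89.2 − 2(y_{West} + y_{East})) − 19y_{West}.
∂π/∂y_{West} = 70.2 − 4y_{West} − 2y_{East} = 0, so y_{West} = 17.55 − 0.5y_{East}.
At y_{East} = 8: y_{West} = 17.55 − 0.5·8 = 13.55.

13.55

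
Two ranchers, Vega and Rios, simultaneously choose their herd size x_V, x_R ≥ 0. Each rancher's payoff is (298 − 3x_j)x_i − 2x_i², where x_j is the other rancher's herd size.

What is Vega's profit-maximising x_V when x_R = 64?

26.5

Vega's payoff is (298 − 3x_R)x_V − 2x_V².
∂π/∂x_V = 298 − 3x_R − 4x_V = 0, so x_V = 74.5 − 0.75x_R.
At x_R = 64: x_V = 74.5 − 0.75·64 = 26.5.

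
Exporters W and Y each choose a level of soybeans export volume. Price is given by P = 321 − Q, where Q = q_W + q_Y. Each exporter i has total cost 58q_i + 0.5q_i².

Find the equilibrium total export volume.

Exporter W's profit: π = q_W(321 − (q_W + q_Y)) − 58q_W − 0.5q_W².
∂π/∂q_W = 263 − 3q_W − q_Y = 0, so q_W = 263/3 − (1/3)q_Y.
The game is symmetric, so in equilibrium q_Y = q_W: the reaction function gives (4/3)q_W = 263/3, hence q_W = 65.75.
Total export volume: 65.75 + 65.75 = 131.5.

131.5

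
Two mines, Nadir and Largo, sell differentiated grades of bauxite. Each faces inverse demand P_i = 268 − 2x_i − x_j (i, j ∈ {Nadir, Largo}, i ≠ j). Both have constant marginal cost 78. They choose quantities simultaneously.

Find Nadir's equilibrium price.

154

Mine Nadir's profit: π = x_{Nadir}(268 − 2x_{Nadir} − x_{Largo}) − 78x_{Nadir}.
∂π/∂x_{Nadir} = 190 − 4x_{Nadir} − x_{Largo} = 0 ⇒ x_{Nadir} = 47.5 − 0.25x_{Largo}.
Setting x_{Nadir} = x_{Largo} in the reaction function: x_{Nadir} = 47.5 − 0.25x_{Nadir}, so x_{Nadir} = 47.5 / 1.25 = 38.
P_{Nadir} = 268 − 2·38 − 38 = 154.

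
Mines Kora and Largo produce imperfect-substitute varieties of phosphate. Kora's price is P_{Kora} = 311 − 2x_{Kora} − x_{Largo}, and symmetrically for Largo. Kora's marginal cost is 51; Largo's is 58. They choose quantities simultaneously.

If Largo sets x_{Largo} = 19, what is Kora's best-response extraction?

Mine Kora's profit: π = x_{Kora}(311 − 2x_{Kora} − x_{Largo}) − 51x_{Kora}.
∂π/∂x_{Kora} = 260 − 4x_{Kora} − x_{Largo} = 0 ⇒ x_{Kora} = 65 − 0.25x_{Largo}.
At x_{Largo} = 19: x_{Kora} = 65 − 0.25·19 = 60.25.

60.25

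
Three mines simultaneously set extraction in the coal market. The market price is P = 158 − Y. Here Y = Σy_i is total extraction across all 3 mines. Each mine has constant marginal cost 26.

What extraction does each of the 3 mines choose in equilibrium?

A representative mine's profit is π_i = y_i(158 − Y) − 26y_i, with Y = y_i + Σ_{j≠i} y_j.
First-order condition: 132 − 2y_i − Σ_{j≠i} y_j = 0.
In a symmetric equilibrium every mine chooses the same y, so Σ_{j≠i} y_j = 2y. The condition becomes 132 − 4y = 0, giving y = 132/4 = 33.

33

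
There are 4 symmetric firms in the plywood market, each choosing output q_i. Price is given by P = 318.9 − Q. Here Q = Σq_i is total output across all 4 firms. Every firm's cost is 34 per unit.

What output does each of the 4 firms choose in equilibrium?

A representative firm's profit is π_i = q_i(318.9 − Q) − 34q_i, with Q = q_i + Σ_{j≠i} q_j.
First-order condition: 284.9 − 2q_i − Σ_{j≠i} q_j = 0.
Imposing symmetry (q_j = q for all j) turns Σ_{j≠i} q_j into 3q, so 284.9 = 5q and q = 56.98.

56.98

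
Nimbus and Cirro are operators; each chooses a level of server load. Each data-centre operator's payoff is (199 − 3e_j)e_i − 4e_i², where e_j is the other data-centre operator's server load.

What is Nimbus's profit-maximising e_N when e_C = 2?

Nimbus's payoff is (199 − 3e_C)e_N − 4e_N².
∂π/∂e_N = 199 − 3e_C − 8e_N = 0, so e_N = 24.875 − 0.375e_C.
At e_C = 2: e_N = 24.875 − 0.375·2 = 24.125.

24.125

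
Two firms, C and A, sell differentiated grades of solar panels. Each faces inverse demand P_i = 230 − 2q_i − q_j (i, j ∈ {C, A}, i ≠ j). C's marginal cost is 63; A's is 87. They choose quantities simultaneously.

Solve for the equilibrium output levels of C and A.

Firm C's profit: π = q_C(230 − 2q_C − q_A) − 63q_C.
∂π/∂q_C = 167 − 4q_C − q_A = 0 ⇒ q_C = 41.75 − 0.25q_A.
Similarly q_A = 35.75 − 0.25q_C.
Substituting the second reaction function into the first: q_C = 41.75 − 0.25(35.75 − 0.25q_C), which gives 0.9375q_C = 32.8125 ⇒ q_C = 35.
Then q_A = 35.75 − 0.25·35 = 27.

35, 27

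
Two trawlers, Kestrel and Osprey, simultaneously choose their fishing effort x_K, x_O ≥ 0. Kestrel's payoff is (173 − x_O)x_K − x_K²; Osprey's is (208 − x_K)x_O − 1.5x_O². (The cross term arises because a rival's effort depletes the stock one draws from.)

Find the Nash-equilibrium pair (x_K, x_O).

Expanding Kestrel's payoff: 173x_K − x_Ox_K − x_K².
∂π/∂x_K = 173 − x_O − 2x_K = 0, so x_K = 86.5 − 0.5x_O.
Likewise for Osprey: x_O = 208/3 − (1/3)x_K.
Substituting the second reaction function into the first: x_K = 86.5 − 0.5(208/3 − (1/3)x_K), which gives (5/6)x_K = 311/6 ⇒ x_K = 62.2.
Then x_O = 208/3 − (1/3)·62.2 = 48.6.

62.2, 48.6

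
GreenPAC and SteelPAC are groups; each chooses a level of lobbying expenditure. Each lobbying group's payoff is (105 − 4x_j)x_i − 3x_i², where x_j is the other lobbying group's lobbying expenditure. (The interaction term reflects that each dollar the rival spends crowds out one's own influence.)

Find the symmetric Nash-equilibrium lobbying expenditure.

GreenPAC's payoff is (105 − 4x_S)x_G − 3x_G².
∂π/∂x_G = 105 − 4x_S − 6x_G = 0, so x_G = 17.5 − (2/3)x_S.
Setting x_G = x_S in the reaction function: x_G = 17.5 − (2/3)x_G, so x_G = 17.5 / (5/3) = 10.5.

10.5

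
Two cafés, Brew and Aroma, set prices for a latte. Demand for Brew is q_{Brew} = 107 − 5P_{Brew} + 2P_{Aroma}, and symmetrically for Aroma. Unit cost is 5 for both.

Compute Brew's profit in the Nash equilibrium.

661.25

Brew's profit: π = (P_{Brew} − 5)(107 − 5P_{Brew} + 2P_{Aroma}).
∂π/∂P_{Brew} = 132 − 10P_{Brew} + 2P_{Aroma} = 0 ⇒ P_{Brew} = 13.2 + 0.2P_{Aroma}.
By symmetry P_{Aroma} = P_{Brew}; substituting into the reaction function, 0.8P_{Brew} = 13.2 and P_{Brew} = 16.5.
q_{Brew} = 107 − 5·16.5 + 2·16.5 = 57.5.
Profit = (16.5 − 5)·57.5 = 661.25.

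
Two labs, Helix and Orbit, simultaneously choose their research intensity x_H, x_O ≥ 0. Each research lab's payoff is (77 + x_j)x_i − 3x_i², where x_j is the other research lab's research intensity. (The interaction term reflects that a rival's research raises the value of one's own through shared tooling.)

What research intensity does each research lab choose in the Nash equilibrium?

15.4

Helix's payoff is (77 + x_O)x_H − 3x_H².
∂π/∂x_H = 77 + x_O − 6x_H = 0, so x_H = 77/6 + (1/6)x_O.
Setting x_H = x_O in the reaction function: x_H = 77/6 + (1/6)x_H, so x_H = (77/6) / (5/6) = 15.4.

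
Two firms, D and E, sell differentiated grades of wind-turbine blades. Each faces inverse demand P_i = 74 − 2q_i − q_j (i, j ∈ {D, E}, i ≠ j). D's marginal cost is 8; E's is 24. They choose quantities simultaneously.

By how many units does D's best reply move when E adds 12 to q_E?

-3

Firm D's profit: π = q_D(74 − 2q_D − q_E) − 8q_D.
∂π/∂q_D = 66 − 4q_D − q_E = 0 ⇒ q_D = 16.5 − 0.25q_E.
The reaction-function slope is −0.25, so a 12-unit rise in q_E moves q_D by −0.25 × 12 = −3. D's best response falls — the actions are strategic substitutes.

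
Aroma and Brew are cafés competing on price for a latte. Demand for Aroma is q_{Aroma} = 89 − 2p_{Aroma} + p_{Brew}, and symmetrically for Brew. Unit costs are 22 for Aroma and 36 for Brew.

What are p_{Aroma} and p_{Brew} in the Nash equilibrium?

Aroma's profit: π = (p_{Aroma} − 22)(89 − 2p_{Aroma} + p_{Brew}).
∂π/∂p_{Aroma} = 133 − 4p_{Aroma} + p_{Brew} = 0 ⇒ p_{Aroma} = 33.25 + 0.25p_{Brew}.
Similarly p_{Brew} = 40.25 + 0.25p_{Aroma}.
Plugging p_{Brew} into Aroma's best response: p_{Aroma} = 33.25 + 0.25(40.25 + 0.25p_{Aroma}) ⇒ 0.9375p_{Aroma} = 43.3125, so p_{Aroma} = 46.2.
Then p_{Brew} = 40.25 + 0.25·46.2 = 51.8.

46.2, 51.8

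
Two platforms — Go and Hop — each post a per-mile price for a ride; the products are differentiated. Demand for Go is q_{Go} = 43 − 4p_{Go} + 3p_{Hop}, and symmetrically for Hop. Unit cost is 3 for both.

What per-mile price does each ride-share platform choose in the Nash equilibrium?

11

Go's profit: π = (p_{Go} − 3)(43 − 4p_{Go} + 3p_{Hop}).
∂π/∂p_{Go} = 55 − 8p_{Go} + 3p_{Hop} = 0 ⇒ p_{Go} = 6.875 + 0.375p_{Hop}.
By symmetry p_{Hop} = p_{Go}; substituting into the reaction function, 0.625p_{Go} = 6.875 and p_{Go} = 11.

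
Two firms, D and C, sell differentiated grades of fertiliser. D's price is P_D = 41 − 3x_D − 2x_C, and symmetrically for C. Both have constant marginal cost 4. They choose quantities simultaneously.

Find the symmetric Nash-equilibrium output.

4.625

Firm D's profit: π = x_D(41 − 3x_D − 2x_C) − 4x_D.
∂π/∂x_D = 37 − 6x_D − 2x_C = 0 ⇒ x_D = 37/6 − (1/3)x_C.
Setting x_D = x_C in the reaction function: x_D = 37/6 − (1/3)x_D, so x_D = (37/6) / (4/3) = 4.625.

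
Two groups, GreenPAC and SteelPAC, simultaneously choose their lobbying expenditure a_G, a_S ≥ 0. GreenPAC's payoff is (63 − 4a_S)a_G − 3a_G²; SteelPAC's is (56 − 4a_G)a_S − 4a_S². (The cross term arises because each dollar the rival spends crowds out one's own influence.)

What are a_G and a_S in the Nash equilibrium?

Expanding GreenPAC's payoff: 63a_G − 4a_Sa_G − 3a_G².
∂π/∂a_G = 63 − 4a_S − 6a_G = 0, so a_G = 10.5 − (2/3)a_S.
Likewise for SteelPAC: a_S = 7 − 0.5a_G.
Solving the two reaction functions simultaneously: (1 − (−2/3)(−0.5))a_G = 10.5 − (2/3)·7, so (2/3)a_G = 35/6 and a_G = 8.75.
Then a_S = 7 − 0.5·8.75 = 2.625.

8.75, 2.625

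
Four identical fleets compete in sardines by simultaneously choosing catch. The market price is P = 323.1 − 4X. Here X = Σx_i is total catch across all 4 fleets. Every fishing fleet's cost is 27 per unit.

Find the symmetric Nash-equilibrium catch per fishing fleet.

14.805

A representative fishing fleet's profit is π_i = x_i(323.1 − 4X) − 27x_i, with X = x_i + Σ_{j≠i} x_j.
First-order condition: 296.1 − 8x_i − 4Σ_{j≠i} x_j = 0.
Imposing symmetry (x_j = x for all j) turns Σ_{j≠i} x_j into 3x, so 296.1 = 20x and x = 14.805.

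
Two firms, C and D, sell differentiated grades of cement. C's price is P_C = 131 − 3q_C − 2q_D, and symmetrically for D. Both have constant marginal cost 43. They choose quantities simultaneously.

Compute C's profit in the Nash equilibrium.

363

Firm C's profit: π = q_C(131 − 3q_C − 2q_D) − 43q_C.
∂π/∂q_C = 88 − 6q_C − 2q_D = 0 ⇒ q_C = 44/3 − (1/3)q_D.
By symmetry q_D = q_C; substituting into the reaction function, (4/3)q_C = 44/3 and q_C = 11.
P_C = 131 − 3·11 − 2·11 = 76.
Profit = (76 − 43)·11 = 363.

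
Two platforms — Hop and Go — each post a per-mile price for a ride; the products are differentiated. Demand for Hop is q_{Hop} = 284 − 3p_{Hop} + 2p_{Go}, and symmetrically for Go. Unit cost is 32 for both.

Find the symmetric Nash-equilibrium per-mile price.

Hop's profit: π = (p_{Hop} − 32)(284 − 3p_{Hop} + 2p_{Go}).
∂π/∂p_{Hop} = 380 − 6p_{Hop} + 2p_{Go} = 0 ⇒ p_{Hop} = 190/3 + (1/3)p_{Go}.
The game is symmetric, so in equilibrium p_{Go} = p_{Hop}: the reaction function gives (2/3)p_{Hop} = 190/3, hence p_{Hop} = 95.

95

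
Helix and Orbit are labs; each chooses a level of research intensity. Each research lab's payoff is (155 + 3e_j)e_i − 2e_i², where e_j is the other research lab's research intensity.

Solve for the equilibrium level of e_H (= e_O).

155

Helix's payoff is (155 + 3e_O)e_H − 2e_H².
∂π/∂e_H = 155 + 3e_O − 4e_H = 0, so e_H = 38.75 + 0.75e_O.
By symmetry e_O = e_H; substituting into the reaction function, 0.25e_H = 38.75 and e_H = 155.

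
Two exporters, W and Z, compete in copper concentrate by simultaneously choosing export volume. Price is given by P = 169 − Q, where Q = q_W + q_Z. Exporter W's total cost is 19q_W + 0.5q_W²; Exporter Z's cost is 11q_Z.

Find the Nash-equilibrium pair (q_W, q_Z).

28.4, 64.8

Exporter W's profit: π = q_W(169 − (q_W + q_Z)) − 19q_W − 0.5q_W².
∂π/∂q_W = 150 − 3q_W − q_Z = 0, so q_W = 50 − (1/3)q_Z.
For Z: ∂π/∂q_Z = 158 − 2q_Z − q_W = 0 ⇒ q_Z = 79 − 0.5q_W.
Plugging q_Z into W's best response: q_W = 50 − (1/3)(79 − 0.5q_W) ⇒ (5/6)q_W = 71/3, so q_W = 28.4.
Then q_Z = 79 − 0.5·28.4 = 64.8.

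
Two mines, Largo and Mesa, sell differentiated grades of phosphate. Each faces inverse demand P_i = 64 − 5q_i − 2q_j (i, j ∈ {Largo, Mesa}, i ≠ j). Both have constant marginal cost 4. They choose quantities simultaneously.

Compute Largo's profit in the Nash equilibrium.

125

Mine Largo's profit: π = q_{Largo}(64 − 5q_{Largo} − 2q_{Mesa}) − 4q_{Largo}.
∂π/∂q_{Largo} = 60 − 10q_{Largo} − 2q_{Mesa} = 0 ⇒ q_{Largo} = 6 − 0.2q_{Mesa}.
By symmetry q_{Mesa} = q_{Largo}; substituting into the reaction function, 1.2q_{Largo} = 6 and q_{Largo} = 5.
P_{Largo} = 64 − 5·5 − 2·5 = 29.
Profit = (29 − 4)·5 = 125.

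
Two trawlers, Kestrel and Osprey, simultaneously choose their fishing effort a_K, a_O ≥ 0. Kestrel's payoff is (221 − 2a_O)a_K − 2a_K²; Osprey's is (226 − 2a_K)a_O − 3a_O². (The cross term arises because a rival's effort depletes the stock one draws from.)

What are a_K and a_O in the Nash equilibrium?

Expanding Kestrel's payoff: 221a_K − 2a_Oa_K − 2a_K².
∂π/∂a_K = 221 − 2a_O − 4a_K = 0, so a_K = 55.25 − 0.5a_O.
Likewise for Osprey: a_O = 113/3 − (1/3)a_K.
Plugging a_O into Kestrel's best response: a_K = 55.25 − 0.5(113/3 − (1/3)a_K) ⇒ (5/6)a_K = 437/12, so a_K = 43.7.
Then a_O = 113/3 − (1/3)·43.7 = 23.1.

43.7, 23.1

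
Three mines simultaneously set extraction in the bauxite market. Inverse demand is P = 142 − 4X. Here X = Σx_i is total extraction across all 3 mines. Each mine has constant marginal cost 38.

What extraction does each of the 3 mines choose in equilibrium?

A representative mine's profit is π_i = x_i(142 − 4X) − 38x_i, with X = x_i + Σ_{j≠i} x_j.
First-order condition: 104 − 8x_i − 4Σ_{j≠i} x_j = 0.
Imposing symmetry (x_j = x for all j) turns Σ_{j≠i} x_j into 2x, so 104 = 16x and x = 6.5.

6.5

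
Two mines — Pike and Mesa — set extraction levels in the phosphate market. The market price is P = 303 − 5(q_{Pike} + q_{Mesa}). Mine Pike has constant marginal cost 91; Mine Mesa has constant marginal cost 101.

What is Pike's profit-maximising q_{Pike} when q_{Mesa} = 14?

14.2

Mine Pike's profit: π = q_{Pike}(303 − 5(q_{Pike} + q_{Mesa})) − 91q_{Pike}.
∂π/∂q_{Pike} = 212 − 10q_{Pike} − 5q_{Mesa} = 0, so q_{Pike} = 21.2 − 0.5q_{Mesa}.
At q_{Mesa} = 14: q_{Pike} = 21.2 − 0.5·14 = 14.2.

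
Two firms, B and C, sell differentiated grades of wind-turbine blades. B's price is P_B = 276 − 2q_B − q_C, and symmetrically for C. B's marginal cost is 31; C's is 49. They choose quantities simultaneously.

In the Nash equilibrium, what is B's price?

131.4

Firm B's profit: π = q_B(276 − 2q_B − q_C) − 31q_B.
∂π/∂q_B = 245 − 4q_B − q_C = 0 ⇒ q_B = 61.25 − 0.25q_C.
Similarly q_C = 56.75 − 0.25q_B.
Solving the two reaction functions simultaneously: (1 − (−0.25)(−0.25))q_B = 61.25 − 0.25·56.75, so 0.9375q_B = 47.0625 and q_B = 50.2.
Then q_C = 56.75 − 0.25·50.2 = 44.2.
P_B = 276 − 2·50.2 − 44.2 = 131.4.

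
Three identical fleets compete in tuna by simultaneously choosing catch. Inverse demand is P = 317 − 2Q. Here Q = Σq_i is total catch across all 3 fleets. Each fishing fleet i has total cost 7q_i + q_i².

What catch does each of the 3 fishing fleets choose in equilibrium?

A representative fishing fleet's profit is π_i = q_i(317 − 2Q) − 7q_i − q_i², with Q = q_i + Σ_{j≠i} q_j.
First-order condition: 310 − 6q_i − 2Σ_{j≠i} q_j = 0.
With identical fishing fleets, set every q_j = q: then 310 − 6q − 4q = 0, i.e. q = 310/10 = 31.

31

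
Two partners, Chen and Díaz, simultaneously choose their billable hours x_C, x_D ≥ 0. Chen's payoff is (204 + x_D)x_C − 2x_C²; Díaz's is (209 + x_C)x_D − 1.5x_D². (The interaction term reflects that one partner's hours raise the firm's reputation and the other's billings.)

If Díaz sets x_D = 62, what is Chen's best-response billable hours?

Expanding Chen's payoff: 204x_C + x_Dx_C − 2x_C².
∂π/∂x_C = 204 + x_D − 4x_C = 0, so x_C = 51 + 0.25x_D.
At x_D = 62: x_C = 51 + 0.25·62 = 66.5.

66.5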